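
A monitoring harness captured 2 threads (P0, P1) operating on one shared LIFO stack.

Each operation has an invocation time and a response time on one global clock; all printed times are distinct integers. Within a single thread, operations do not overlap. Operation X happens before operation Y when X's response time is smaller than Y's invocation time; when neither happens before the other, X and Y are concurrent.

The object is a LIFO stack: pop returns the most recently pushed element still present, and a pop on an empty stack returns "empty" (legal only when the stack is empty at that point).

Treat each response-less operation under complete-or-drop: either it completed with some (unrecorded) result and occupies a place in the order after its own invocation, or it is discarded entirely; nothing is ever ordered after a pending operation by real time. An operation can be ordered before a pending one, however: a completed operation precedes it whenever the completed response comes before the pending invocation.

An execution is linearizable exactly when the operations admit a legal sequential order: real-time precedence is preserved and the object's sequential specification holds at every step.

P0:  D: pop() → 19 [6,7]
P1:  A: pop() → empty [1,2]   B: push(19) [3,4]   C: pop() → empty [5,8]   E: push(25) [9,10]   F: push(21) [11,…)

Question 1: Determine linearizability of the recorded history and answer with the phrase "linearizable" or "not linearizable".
one valid linearization: A, B, D, C, E
step 1: A pop() → empty — stack <>
step 2: B push(19) — stack <19>
step 3: D pop() → 19 — stack <>
step 4: C pop() → empty — stack <>
step 5: E push(25) — stack <25>

linearizable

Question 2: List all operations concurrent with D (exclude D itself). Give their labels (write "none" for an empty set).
D spans [6,7]; an op avoiding the whole window 6..7 is ordered, any other is concurrent
A [1,2]: before
B [3,4]: before
C [5,8]: concurrent
E [9,10]: after
F [11,…): after

C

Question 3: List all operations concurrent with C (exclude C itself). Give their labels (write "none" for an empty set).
C spans [5,8]: anything still running between times 5 and 8 counts as concurrent
A [1,2]: before
B [3,4]: before
D [6,7]: concurrent
E [9,10]: after
F [11,…): after

D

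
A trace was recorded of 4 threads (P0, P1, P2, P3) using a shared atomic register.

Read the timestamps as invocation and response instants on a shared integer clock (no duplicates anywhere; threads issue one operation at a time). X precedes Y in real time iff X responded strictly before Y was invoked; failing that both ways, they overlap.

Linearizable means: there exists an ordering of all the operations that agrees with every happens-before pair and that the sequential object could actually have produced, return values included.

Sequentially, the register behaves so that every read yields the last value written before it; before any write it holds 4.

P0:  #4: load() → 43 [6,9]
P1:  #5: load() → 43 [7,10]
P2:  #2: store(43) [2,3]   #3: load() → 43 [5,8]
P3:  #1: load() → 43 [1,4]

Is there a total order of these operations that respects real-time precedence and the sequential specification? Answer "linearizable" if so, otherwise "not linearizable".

a witness: #2, #1, #3, #4, #5
step 1: #2 store(43) — value 43
step 2: #1 load() → 43 — value 43
step 3: #3 load() → 43 — value 43
step 4: #4 load() → 43 — value 43
step 5: #5 load() → 43 — value 43

linearizable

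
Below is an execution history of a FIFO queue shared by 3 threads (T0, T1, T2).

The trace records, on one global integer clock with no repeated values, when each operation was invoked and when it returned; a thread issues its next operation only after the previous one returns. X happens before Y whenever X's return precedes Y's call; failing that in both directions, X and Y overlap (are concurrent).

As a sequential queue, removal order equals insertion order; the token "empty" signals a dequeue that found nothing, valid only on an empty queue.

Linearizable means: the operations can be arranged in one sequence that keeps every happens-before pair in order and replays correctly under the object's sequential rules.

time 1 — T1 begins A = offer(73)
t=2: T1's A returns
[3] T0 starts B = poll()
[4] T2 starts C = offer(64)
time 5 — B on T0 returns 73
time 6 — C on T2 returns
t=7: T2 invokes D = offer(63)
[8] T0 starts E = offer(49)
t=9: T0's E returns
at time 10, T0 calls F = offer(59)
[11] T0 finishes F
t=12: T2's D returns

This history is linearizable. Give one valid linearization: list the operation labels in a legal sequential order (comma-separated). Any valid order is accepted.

A, B, C, D, E, F

after step 1 (A offer(73)): queue <73>
after step 2 (B poll() → 73): queue <>
after step 3 (C offer(64)): queue <64>
after step 4 (D offer(63)): queue <64,63>
after step 5 (E offer(49)): queue <64,63,49>
after step 6 (F offer(59)): queue <64,63,49,59>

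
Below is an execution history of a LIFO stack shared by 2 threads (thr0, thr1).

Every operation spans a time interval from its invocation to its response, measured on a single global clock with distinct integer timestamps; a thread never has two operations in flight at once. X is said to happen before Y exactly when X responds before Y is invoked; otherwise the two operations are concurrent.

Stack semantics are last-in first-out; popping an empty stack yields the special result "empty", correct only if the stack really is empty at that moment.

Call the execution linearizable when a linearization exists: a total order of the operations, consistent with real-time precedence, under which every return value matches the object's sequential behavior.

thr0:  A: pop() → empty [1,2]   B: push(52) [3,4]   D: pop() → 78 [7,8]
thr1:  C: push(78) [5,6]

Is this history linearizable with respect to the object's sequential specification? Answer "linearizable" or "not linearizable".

a witness: A, B, C, D
after step 1 (A pop() → empty): stack <>
after step 2 (B push(52)): stack <52>
after step 3 (C push(78)): stack <52,78>
after step 4 (D pop() → 78): stack <52>

linearizable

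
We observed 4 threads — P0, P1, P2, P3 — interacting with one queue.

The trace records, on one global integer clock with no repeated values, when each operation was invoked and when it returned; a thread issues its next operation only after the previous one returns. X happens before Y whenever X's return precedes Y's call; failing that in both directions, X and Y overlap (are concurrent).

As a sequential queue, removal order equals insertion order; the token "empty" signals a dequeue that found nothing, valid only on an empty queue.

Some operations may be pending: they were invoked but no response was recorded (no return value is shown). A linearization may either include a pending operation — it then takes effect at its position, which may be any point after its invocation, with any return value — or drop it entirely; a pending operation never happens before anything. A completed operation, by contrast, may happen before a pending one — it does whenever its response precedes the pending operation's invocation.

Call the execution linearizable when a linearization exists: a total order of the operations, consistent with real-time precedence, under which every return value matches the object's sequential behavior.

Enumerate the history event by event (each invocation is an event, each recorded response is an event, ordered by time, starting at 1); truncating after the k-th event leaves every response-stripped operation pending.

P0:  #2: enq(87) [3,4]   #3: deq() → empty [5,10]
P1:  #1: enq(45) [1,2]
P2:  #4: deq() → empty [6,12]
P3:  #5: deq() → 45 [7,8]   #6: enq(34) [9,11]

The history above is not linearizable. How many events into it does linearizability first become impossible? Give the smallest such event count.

12

events 1..11 are linearizable; a witness order is #1, #2, #5, #4, #3, #6:
1. #1 enq(45), leaving queue <45>
2. #2 enq(87), leaving queue <45,87>
3. #5 deq() → 45, leaving queue <87>
4. #4 deq() (pending, included), leaving queue <>
5. #3 deq() → empty, leaving queue <>
6. #6 enq(34), leaving queue <34>
event 12 — #4's response, time 12 — after it, nothing linearizes
take #1, #2, #3, #4, #5, #6: step 3 already fails, because #3 deq() → empty cannot occur there
take #1, #2, #3, #5, #4, #6: step 3 already fails, because #3 deq() → empty cannot occur there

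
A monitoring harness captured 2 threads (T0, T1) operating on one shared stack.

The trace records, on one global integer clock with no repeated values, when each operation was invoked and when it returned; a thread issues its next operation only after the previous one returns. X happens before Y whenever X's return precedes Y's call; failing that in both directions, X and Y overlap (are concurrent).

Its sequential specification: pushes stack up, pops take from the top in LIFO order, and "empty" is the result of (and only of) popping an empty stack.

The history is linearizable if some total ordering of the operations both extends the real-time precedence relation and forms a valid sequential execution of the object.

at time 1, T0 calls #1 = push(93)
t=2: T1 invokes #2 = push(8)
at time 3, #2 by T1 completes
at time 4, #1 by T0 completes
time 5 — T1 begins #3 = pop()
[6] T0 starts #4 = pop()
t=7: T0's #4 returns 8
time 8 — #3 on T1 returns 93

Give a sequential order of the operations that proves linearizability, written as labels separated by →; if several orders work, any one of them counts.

#1 → #2 → #4 → #3

step 1: #1 push(93) — stack <93>
step 2: #2 push(8) — stack <93,8>
step 3: #4 pop() → 8 — stack <93>
step 4: #3 pop() → 93 — stack <>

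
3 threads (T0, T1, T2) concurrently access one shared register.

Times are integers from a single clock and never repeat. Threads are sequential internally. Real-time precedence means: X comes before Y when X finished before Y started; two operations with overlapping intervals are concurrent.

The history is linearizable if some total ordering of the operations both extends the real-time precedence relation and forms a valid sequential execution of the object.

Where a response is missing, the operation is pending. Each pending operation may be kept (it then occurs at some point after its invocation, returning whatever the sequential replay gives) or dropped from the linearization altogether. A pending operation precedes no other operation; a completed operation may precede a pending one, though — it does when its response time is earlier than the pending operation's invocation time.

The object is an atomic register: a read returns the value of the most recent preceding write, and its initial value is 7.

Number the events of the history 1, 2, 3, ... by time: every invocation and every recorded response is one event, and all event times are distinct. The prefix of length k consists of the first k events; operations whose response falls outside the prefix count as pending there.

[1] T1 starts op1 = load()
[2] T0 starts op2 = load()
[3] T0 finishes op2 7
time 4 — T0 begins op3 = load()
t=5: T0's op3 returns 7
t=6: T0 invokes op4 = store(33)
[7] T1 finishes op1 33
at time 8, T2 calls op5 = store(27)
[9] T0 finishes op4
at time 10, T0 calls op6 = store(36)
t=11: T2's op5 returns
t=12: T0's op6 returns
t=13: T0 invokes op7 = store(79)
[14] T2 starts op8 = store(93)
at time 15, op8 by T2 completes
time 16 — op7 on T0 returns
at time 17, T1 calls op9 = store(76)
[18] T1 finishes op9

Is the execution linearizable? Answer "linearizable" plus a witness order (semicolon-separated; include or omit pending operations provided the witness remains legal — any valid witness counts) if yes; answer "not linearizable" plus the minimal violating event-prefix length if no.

linearizable — witness: op2; op3; op4; op1; op5; op6; op7; op8; op9

1. op2 load() → 7, leaving value 7
2. op3 load() → 7, leaving value 7
3. op4 store(33), leaving value 33
4. op1 load() → 33, leaving value 33
5. op5 store(27), leaving value 27
6. op6 store(36), leaving value 36
7. op7 store(79), leaving value 79
8. op8 store(93), leaving value 93
9. op9 store(76), leaving value 76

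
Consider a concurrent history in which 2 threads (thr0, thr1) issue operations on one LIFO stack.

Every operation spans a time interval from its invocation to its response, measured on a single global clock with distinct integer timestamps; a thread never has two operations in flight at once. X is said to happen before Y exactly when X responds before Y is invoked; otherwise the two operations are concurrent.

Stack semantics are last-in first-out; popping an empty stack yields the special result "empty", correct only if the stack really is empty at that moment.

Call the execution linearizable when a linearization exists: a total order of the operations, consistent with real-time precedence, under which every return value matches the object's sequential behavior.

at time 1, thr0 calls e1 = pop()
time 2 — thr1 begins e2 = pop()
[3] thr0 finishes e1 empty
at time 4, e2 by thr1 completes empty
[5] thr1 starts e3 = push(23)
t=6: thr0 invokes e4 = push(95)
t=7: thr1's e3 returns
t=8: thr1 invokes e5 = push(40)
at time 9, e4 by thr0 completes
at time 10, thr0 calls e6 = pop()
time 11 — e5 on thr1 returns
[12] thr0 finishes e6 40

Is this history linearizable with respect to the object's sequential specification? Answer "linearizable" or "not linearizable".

one valid linearization: e1, e2, e3, e4, e5, e6
step 1: e1 pop() → empty — stack <>
step 2: e2 pop() → empty — stack <>
step 3: e3 push(23) — stack <23>
step 4: e4 push(95) — stack <23,95>
step 5: e5 push(40) — stack <23,95,40>
step 6: e6 pop() → 40 — stack <23,95>

linearizable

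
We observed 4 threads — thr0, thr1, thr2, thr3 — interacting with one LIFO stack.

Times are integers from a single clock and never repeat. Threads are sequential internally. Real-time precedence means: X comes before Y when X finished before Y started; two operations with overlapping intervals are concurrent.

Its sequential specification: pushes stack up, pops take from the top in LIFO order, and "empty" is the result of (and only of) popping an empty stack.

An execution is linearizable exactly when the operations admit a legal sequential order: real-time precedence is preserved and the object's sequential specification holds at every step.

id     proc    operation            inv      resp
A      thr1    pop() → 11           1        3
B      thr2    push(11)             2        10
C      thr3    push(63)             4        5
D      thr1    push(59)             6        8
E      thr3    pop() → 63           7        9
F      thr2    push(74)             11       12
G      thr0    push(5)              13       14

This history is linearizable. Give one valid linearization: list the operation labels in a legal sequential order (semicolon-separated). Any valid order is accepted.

after step 1 (B push(11)): stack <11>
after step 2 (A pop() → 11): stack <>
after step 3 (C push(63)): stack <63>
after step 4 (E pop() → 63): stack <>
after step 5 (D push(59)): stack <59>
after step 6 (F push(74)): stack <59,74>
after step 7 (G push(5)): stack <59,74,5>

B; A; C; E; D; F; G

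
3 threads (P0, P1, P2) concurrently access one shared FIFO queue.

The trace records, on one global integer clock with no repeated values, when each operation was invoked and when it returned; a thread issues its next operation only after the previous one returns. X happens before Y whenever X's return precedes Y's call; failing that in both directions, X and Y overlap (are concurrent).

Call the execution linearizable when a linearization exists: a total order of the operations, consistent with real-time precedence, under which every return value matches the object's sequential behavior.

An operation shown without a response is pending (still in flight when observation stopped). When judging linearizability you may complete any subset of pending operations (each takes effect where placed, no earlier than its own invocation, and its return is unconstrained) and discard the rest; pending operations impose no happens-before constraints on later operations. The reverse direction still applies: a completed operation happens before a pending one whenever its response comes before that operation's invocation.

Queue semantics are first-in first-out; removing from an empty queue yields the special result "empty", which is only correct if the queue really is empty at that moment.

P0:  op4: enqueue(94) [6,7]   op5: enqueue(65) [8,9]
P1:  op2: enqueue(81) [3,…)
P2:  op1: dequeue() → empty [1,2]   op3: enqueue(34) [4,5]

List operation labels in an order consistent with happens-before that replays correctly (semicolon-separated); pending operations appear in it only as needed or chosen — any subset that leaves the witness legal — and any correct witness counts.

op1; op2; op3; op4; op5

after step 1 (op1 dequeue() → empty): queue <>
after step 2 (op2 enqueue(81) (pending, included)): queue <81>
after step 3 (op3 enqueue(34)): queue <81,34>
after step 4 (op4 enqueue(94)): queue <81,34,94>
after step 5 (op5 enqueue(65)): queue <81,34,94,65>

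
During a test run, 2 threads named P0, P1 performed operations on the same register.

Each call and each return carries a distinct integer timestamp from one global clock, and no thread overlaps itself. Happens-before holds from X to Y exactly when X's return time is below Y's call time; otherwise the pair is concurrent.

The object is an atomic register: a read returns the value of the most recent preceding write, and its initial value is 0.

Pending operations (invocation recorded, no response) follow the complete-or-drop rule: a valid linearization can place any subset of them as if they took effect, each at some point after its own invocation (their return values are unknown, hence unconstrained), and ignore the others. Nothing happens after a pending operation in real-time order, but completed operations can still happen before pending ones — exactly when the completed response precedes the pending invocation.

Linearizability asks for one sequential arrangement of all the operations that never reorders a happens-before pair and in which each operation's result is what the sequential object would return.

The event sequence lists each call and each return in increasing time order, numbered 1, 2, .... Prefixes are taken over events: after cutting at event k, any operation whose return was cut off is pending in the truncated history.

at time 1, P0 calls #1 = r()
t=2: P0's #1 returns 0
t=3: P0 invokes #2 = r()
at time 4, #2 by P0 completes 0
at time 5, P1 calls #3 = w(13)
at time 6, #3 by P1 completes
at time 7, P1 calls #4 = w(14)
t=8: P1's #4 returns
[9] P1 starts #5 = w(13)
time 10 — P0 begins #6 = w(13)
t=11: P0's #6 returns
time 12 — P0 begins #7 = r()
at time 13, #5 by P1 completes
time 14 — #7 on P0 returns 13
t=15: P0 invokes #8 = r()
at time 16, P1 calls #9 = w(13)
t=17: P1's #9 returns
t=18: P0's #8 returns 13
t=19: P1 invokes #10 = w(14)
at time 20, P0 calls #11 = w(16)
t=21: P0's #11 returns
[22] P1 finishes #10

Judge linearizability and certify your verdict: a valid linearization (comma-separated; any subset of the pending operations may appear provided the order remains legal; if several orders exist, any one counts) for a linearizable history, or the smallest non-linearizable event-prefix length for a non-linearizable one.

1. #1 r() → 0, leaving value 0
2. #2 r() → 0, leaving value 0
3. #3 w(13), leaving value 13
4. #4 w(14), leaving value 14
5. #5 w(13), leaving value 13
6. #6 w(13), leaving value 13
7. #7 r() → 13, leaving value 13
8. #8 r() → 13, leaving value 13
9. #9 w(13), leaving value 13
10. #10 w(14), leaving value 14
11. #11 w(16), leaving value 16

linearizable — witness: #1, #2, #3, #4, #5, #6, #7, #8, #9, #10, #11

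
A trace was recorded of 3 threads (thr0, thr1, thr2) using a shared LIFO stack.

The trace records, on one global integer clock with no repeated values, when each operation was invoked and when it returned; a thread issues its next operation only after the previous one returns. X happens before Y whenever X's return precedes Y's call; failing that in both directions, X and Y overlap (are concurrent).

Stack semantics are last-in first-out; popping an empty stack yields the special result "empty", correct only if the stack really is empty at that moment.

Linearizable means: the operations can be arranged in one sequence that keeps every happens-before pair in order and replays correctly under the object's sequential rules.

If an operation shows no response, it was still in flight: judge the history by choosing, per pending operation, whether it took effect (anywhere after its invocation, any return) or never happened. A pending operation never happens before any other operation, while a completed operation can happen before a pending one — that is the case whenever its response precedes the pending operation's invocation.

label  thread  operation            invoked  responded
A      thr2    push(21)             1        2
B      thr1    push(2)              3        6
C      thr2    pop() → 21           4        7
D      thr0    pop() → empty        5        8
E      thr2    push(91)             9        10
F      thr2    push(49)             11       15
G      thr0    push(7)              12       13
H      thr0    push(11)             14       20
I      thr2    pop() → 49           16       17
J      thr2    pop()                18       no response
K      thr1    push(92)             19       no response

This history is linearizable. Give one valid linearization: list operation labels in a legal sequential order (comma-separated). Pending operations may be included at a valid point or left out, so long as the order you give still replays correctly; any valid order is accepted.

A, C, D, B, E, G, F, I, H

after step 1 (A push(21)): stack <21>
after step 2 (C pop() → 21): stack <>
after step 3 (D pop() → empty): stack <>
after step 4 (B push(2)): stack <2>
after step 5 (E push(91)): stack <2,91>
after step 6 (G push(7)): stack <2,91,7>
after step 7 (F push(49)): stack <2,91,7,49>
after step 8 (I pop() → 49): stack <2,91,7>
after step 9 (H push(11)): stack <2,91,7,11>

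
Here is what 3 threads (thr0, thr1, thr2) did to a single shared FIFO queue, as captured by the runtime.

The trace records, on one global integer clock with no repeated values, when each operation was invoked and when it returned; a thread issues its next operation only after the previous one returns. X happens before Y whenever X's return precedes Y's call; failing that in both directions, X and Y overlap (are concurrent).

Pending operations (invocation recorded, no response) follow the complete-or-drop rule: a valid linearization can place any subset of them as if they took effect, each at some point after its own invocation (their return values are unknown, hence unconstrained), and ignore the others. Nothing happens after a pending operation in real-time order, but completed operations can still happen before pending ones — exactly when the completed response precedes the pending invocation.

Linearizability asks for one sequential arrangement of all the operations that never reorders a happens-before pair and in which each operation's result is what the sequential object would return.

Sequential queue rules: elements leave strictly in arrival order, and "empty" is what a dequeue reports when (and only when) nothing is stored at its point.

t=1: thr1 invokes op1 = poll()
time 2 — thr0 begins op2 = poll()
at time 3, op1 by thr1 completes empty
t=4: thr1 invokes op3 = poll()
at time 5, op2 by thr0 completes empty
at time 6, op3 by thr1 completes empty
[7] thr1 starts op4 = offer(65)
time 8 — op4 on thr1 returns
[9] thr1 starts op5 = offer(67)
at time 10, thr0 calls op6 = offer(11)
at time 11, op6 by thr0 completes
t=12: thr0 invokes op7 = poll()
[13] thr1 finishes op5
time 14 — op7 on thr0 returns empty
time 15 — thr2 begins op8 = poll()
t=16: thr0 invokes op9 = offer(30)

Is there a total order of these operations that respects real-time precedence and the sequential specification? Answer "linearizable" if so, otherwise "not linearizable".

not linearizable

the violation lands at event 14, op7's response at time 14: events 1..13 linearize, events 1..14 do not
7 completed operations, 9 real-time-consistent orders — every FIFO queue replay fails
take op1, op2, op3, op4, op5, op6, op7: step 7 already fails, because op7 poll() → empty cannot occur there
take op1, op2, op3, op4, op6, op5, op7: step 7 already fails, because op7 poll() → empty cannot occur there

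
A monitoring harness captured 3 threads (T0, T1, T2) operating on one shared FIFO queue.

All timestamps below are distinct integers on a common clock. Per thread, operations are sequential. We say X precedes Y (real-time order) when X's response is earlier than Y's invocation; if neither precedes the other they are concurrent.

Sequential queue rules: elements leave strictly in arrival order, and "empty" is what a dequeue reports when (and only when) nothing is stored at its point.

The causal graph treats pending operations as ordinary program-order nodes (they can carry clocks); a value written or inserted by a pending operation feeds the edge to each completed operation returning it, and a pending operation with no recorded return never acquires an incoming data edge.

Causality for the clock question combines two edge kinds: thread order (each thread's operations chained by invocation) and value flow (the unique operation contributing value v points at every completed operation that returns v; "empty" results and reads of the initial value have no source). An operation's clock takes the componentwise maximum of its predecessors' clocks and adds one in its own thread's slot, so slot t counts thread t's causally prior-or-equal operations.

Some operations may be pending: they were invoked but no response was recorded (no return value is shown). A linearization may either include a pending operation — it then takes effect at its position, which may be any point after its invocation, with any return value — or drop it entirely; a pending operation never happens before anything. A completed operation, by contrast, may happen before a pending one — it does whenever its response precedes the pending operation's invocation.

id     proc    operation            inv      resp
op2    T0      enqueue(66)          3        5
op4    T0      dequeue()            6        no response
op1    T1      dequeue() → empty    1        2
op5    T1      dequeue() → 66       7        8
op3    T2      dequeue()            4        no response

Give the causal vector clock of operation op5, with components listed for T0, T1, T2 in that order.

(1, 2, 0)

op3, invoked 4, has no incoming edges; only T2's bump applies → (0, 0, 1)
op1, invoked 1, has no incoming edges; only T1's bump applies → (0, 1, 0)
op2, invoked 3, has no incoming edges; only T0's bump applies → (1, 0, 0)
invoked at 6, op4 merges VC(op2)=(1, 0, 0) and bumps T0's slot → (2, 0, 0)
invoked at 7, op5 merges VC(op1)=(0, 1, 0), VC(op2)=(1, 0, 0) and bumps T1's slot → (1, 2, 0)
target: VC(op5) = (1, 2, 0)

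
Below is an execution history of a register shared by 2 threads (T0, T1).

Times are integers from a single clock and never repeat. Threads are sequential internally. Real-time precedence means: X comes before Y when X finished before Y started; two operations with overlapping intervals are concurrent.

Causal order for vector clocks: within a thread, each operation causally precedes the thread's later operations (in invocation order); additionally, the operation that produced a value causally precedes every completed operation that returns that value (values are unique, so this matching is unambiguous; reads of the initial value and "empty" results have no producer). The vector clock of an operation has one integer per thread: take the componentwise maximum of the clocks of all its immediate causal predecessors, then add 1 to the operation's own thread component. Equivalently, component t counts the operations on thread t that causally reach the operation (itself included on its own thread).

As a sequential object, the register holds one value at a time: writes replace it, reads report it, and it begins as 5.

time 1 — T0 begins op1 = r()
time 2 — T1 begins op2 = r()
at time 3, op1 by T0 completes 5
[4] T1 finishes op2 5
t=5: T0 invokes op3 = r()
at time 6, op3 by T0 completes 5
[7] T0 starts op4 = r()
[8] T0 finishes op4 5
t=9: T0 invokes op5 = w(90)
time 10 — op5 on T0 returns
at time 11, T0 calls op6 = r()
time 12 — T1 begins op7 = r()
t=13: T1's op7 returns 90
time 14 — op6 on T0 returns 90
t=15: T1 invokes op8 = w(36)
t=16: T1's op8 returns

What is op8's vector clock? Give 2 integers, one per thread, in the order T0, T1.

no predecessors for op2 (invoked 2): T1 increments from zero → (0, 1)
no predecessors for op1 (invoked 1): T0 increments from zero → (1, 0)
VC(op3, invoked at 5): max of VC(op1)=(1, 0), then +1 on thread T0 → (2, 0)
VC(op4, invoked at 7): max of VC(op3)=(2, 0), then +1 on thread T0 → (3, 0)
VC(op5, invoked at 9): max of VC(op4)=(3, 0), then +1 on thread T0 → (4, 0)
VC(op6, invoked at 11): max of VC(op5)=(4, 0), then +1 on thread T0 → (5, 0)
VC(op7, invoked at 12): max of VC(op2)=(0, 1), VC(op5)=(4, 0), then +1 on thread T1 → (4, 2)
VC(op8, invoked at 15): max of VC(op7)=(4, 2), then +1 on thread T1 → (4, 3)
target: VC(op8) = (4, 3)

(4, 3)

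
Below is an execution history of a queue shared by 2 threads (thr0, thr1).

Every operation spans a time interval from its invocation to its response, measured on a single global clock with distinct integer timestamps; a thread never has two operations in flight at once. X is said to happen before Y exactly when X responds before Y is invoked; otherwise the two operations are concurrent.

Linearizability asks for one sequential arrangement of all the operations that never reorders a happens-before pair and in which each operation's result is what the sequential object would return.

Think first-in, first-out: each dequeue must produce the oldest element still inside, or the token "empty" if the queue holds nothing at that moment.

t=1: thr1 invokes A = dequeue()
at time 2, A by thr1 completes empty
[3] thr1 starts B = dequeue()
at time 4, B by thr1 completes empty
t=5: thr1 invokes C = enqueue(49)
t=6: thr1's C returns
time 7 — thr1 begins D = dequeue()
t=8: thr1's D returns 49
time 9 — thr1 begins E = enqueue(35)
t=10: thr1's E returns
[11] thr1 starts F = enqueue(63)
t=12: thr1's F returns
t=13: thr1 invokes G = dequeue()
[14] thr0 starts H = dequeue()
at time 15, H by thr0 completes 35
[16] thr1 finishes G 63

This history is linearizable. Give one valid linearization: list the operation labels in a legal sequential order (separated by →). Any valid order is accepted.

A → B → C → D → E → F → H → G

1. A dequeue() → empty, leaving queue <>
2. B dequeue() → empty, leaving queue <>
3. C enqueue(49), leaving queue <49>
4. D dequeue() → 49, leaving queue <>
5. E enqueue(35), leaving queue <35>
6. F enqueue(63), leaving queue <35,63>
7. H dequeue() → 35, leaving queue <63>
8. G dequeue() → 63, leaving queue <>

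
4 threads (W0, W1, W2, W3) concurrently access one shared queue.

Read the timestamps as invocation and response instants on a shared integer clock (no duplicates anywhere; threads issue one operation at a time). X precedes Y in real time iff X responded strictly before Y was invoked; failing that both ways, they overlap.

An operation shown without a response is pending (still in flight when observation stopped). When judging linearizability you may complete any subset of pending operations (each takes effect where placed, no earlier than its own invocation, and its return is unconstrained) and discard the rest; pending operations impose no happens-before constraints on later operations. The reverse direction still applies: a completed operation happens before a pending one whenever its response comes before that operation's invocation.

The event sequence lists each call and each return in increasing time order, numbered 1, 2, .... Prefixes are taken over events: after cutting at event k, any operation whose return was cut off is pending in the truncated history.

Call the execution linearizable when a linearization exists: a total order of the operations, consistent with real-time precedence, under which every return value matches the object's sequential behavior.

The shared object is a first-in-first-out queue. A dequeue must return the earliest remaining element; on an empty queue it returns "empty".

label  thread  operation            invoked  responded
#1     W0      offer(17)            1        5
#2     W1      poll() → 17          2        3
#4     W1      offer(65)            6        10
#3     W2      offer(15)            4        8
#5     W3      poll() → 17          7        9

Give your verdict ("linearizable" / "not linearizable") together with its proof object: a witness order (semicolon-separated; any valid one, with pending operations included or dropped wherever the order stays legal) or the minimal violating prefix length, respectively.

not linearizable — minimal violating prefix: 9 events

events 1..8 are fine; event 9 — the response of #5 at time 9 — makes the prefix non-linearizable
the 4 completed operations admit 5 real-time orders; each fails the queue replay
no completion choice of the 1 pending operation (#4) rescues it — every subset was tried
one such order, #1, #2, #3, #5 (pending dropped), breaks at step 4 where #5 poll() → 17 is illegal
one such order, #1, #2, #5, #3 (pending dropped), breaks at step 3 where #5 poll() → 17 is illegal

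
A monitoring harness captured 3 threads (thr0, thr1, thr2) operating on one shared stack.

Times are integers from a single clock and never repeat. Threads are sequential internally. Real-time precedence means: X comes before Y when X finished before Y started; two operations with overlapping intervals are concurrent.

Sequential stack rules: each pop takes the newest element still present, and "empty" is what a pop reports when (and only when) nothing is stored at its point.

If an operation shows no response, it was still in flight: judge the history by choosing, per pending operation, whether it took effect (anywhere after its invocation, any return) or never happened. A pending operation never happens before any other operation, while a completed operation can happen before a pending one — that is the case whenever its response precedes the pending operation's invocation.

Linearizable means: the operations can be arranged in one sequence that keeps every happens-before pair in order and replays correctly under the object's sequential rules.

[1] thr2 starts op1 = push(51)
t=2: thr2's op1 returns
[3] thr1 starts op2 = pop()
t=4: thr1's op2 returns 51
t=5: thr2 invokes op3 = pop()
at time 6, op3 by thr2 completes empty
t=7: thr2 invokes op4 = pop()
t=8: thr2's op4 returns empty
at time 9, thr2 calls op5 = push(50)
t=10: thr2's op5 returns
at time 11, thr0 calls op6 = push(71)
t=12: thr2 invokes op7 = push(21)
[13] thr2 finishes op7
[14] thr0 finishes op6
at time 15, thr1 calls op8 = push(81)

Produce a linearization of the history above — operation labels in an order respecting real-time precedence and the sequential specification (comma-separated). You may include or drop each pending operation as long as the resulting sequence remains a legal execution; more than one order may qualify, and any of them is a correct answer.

1. op1 push(51), leaving stack <51>
2. op2 pop() → 51, leaving stack <>
3. op3 pop() → empty, leaving stack <>
4. op4 pop() → empty, leaving stack <>
5. op5 push(50), leaving stack <50>
6. op6 push(71), leaving stack <50,71>
7. op7 push(21), leaving stack <50,71,21>

op1, op2, op3, op4, op5, op6, op7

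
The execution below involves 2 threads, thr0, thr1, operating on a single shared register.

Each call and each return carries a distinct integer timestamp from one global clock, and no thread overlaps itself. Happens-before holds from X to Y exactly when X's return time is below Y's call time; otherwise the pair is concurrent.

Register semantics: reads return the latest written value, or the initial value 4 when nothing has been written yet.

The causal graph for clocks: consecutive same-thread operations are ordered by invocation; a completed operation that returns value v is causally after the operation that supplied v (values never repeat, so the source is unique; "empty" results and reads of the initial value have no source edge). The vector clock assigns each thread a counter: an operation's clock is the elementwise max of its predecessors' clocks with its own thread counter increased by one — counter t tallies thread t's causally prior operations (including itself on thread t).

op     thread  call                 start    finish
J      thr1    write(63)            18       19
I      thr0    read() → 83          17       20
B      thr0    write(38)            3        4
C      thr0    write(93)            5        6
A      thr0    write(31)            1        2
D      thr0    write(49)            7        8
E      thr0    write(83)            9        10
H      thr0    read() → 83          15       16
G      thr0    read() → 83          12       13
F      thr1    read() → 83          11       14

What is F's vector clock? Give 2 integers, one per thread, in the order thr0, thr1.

(5, 1)

A, invoked 1, has no incoming edges; only thr0's bump applies → (1, 0)
merge at B (invoked 3): VC(A)=(1, 0), own-thread bump on thr0 → (2, 0)
merge at C (invoked 5): VC(B)=(2, 0), own-thread bump on thr0 → (3, 0)
merge at D (invoked 7): VC(C)=(3, 0), own-thread bump on thr0 → (4, 0)
merge at E (invoked 9): VC(D)=(4, 0), own-thread bump on thr0 → (5, 0)
merge at F (invoked 11): VC(E)=(5, 0), own-thread bump on thr1 → (5, 1)
merge at G (invoked 12): VC(E)=(5, 0), own-thread bump on thr0 → (6, 0)
merge at J (invoked 18): VC(F)=(5, 1), own-thread bump on thr1 → (5, 2)
merge at H (invoked 15): VC(E)=(5, 0), VC(G)=(6, 0), own-thread bump on thr0 → (7, 0)
merge at I (invoked 17): VC(E)=(5, 0), VC(H)=(7, 0), own-thread bump on thr0 → (8, 0)
target: VC(F) = (5, 1)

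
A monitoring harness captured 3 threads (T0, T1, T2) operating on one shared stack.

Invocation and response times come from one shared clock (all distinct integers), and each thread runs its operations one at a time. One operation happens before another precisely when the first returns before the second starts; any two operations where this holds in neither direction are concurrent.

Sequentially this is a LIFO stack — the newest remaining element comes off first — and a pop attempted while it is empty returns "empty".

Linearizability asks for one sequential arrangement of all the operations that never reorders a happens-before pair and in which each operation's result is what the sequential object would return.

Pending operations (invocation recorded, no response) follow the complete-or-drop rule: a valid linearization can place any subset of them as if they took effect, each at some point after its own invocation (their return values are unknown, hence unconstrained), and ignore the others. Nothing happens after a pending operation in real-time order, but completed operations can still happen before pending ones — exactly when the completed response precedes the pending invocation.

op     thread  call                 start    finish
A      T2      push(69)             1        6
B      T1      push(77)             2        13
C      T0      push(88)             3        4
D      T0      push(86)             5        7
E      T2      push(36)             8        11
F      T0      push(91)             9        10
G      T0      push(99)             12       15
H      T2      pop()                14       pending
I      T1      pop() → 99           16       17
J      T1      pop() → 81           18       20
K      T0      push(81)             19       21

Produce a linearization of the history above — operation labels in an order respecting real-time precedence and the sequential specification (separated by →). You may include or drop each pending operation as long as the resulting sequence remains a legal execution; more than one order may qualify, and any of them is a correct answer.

after step 1 (A push(69)): stack <69>
after step 2 (B push(77)): stack <69,77>
after step 3 (C push(88)): stack <69,77,88>
after step 4 (D push(86)): stack <69,77,88,86>
after step 5 (E push(36)): stack <69,77,88,86,36>
after step 6 (F push(91)): stack <69,77,88,86,36,91>
after step 7 (G push(99)): stack <69,77,88,86,36,91,99>
after step 8 (I pop() → 99): stack <69,77,88,86,36,91>
after step 9 (H pop() (pending, included)): stack <69,77,88,86,36>
after step 10 (K push(81)): stack <69,77,88,86,36,81>
after step 11 (J pop() → 81): stack <69,77,88,86,36>

A → B → C → D → E → F → G → I → H → K → J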